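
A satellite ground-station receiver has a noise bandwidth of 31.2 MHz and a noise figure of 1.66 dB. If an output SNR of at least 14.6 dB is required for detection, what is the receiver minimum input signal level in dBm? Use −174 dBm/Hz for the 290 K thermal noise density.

Sensitivity = −174 + 10 log₁₀(B) + NF + SNR_min
= −174 + 74.94 + 1.66 + 14.6
= −82.80 dBm → −82.8 dBm

−82.8 dBm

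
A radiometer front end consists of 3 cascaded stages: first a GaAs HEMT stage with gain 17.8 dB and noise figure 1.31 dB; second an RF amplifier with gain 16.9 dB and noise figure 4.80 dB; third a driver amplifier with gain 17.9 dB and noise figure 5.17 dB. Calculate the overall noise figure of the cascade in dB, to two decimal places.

Convert to linear (a loss of L dB is a gain of −L dB): F_i = 10^(NF_i/10), G_i = 10^(G_i,dB/10)
  Stage 1: F_1 = 10^(1.31/10) = 1.352, G_1 = 10^(17.8/10) = 60.26
  Stage 2: F_2 = 10^(4.80/10) = 3.020, G_2 = 10^(16.9/10) = 48.98
  Stage 3: F_3 = 10^(5.17/10) = 3.289, G_3 = 10^(17.9/10) = 61.66
Friis cascade:
  F = 1.352 + (3.020 − 1)/60.26 + (3.289 − 1)/2951 = 1.386
NF = 10 log₁₀(1.386) = 1.42 dB

1.42 dB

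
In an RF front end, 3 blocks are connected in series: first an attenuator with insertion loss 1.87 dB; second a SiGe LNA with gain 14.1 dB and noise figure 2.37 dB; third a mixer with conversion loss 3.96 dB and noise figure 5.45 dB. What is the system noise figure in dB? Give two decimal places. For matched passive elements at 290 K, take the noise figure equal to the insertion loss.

Convert to linear (a loss of L dB is a gain of −L dB): F_i = 10^(NF_i/10), G_i = 10^(G_i,dB/10)
  Stage 1: F_1 = 10^(1.87/10) = 1.538, G_1 = 10^(−1.87/10) = 0.6501
  Stage 2: F_2 = 10^(2.37/10) = 1.726, G_2 = 10^(14.1/10) = 25.70
  Stage 3: F_3 = 10^(5.45/10) = 3.508, G_3 = 10^(−3.96/10) = 0.4018
Friis cascade:
  F = 1.538 + (1.726 − 1)/0.6501 + (3.508 − 1)/16.71 = 2.805
NF = 10 log₁₀(2.805) = 4.48 dB

4.48 dB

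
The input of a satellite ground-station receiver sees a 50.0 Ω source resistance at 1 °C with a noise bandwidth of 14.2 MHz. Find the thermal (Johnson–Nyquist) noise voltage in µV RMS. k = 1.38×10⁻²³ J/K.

T = 1 °C + 273.15 = 274.15 K
V_n = √(4kTRB)
4kTRB = 4 × 1.38×10⁻²³ × 274.15 × 5.00×10¹ × 1.42×10⁷ = 1.07×10⁻¹¹ V²
V_n = √(1.07×10⁻¹¹) = 3.28×10⁻⁶ V = 3.28 µV

3.28 µV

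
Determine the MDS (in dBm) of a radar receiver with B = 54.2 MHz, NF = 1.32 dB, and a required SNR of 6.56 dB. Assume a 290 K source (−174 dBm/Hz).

Sensitivity = −174 + 10 log₁₀(B) + NF + SNR_min
= −174 + 77.34 + 1.32 + 6.56
= −88.78 dBm → −88.8 dBm

−88.8 dBm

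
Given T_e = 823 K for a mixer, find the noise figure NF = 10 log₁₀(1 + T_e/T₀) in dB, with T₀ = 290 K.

F = 1 + T_e/T₀ = 1 + 823/290 = 3.83793
NF = 10 log₁₀(3.83793) = 5.84 dB

5.84 dB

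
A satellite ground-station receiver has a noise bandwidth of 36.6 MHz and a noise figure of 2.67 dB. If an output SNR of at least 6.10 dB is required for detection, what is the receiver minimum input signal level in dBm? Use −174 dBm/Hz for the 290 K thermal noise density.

−89.6 dBm

Sensitivity = −174 + 10 log₁₀(B) + NF + SNR_min
= −174 + 75.63 + 2.67 + 6.10
= −89.60 dBm → −89.6 dBm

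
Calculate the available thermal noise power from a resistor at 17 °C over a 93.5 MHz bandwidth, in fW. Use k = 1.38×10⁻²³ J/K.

374 fW

T = 17 °C + 273.15 = 290.15 K
P_n = kTB = 1.38×10⁻²³ × 290.15 × 9.35×10⁷ = 3.74×10⁻¹³ W = 374 fW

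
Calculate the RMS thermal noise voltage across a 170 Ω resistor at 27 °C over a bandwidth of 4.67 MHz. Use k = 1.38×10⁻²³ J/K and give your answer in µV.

3.63 µV

T = 27 °C + 273.15 = 300.15 K
V_n = √(4kTRB)
4kTRB = 4 × 1.38×10⁻²³ × 300.15 × 1.70×10² × 4.67×10⁶ = 1.32×10⁻¹¹ V²
V_n = √(1.32×10⁻¹¹) = 3.63×10⁻⁶ V = 3.63 µV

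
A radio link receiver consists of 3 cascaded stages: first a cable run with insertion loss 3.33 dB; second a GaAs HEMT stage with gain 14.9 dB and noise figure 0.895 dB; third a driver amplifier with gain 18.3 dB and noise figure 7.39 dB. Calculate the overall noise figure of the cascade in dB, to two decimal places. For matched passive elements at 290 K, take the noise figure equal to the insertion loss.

Convert to linear (a loss of L dB is a gain of −L dB): F_i = 10^(NF_i/10), G_i = 10^(G_i,dB/10)
  Stage 1: F_1 = 10^(3.33/10) = 2.153, G_1 = 10^(−3.33/10) = 0.4645
  Stage 2: F_2 = 10^(0.895/10) = 1.229, G_2 = 10^(14.9/10) = 30.90
  Stage 3: F_3 = 10^(7.39/10) = 5.483, G_3 = 10^(18.3/10) = 67.61
Friis cascade:
  F = 2.153 + (1.229 − 1)/0.4645 + (5.483 − 1)/14.35 = 2.958
NF = 10 log₁₀(2.958) = 4.71 dB

4.71 dB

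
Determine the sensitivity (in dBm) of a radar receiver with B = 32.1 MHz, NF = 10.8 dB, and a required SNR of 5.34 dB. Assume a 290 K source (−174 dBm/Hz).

−82.8 dBm

Sensitivity = −174 + 10 log₁₀(B) + NF + SNR_min
= −174 + 75.07 + 10.8 + 5.34
= −82.79 dBm → −82.8 dBm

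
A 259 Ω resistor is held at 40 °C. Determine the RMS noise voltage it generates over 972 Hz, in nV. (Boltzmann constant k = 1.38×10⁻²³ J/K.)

T = 40 °C + 273.15 = 313.15 K
V_n = √(4kTRB)
4kTRB = 4 × 1.38×10⁻²³ × 313.15 × 2.59×10² × 9.72×10² = 4.35×10⁻¹⁵ V²
V_n = √(4.35×10⁻¹⁵) = 6.60×10⁻⁸ V = 66.0 nV

66.0 nV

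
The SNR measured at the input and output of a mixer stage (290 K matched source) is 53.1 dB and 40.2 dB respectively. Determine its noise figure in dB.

NF (dB) = SNR_in(dB) − SNR_out(dB) when the source is at T₀
NF = 53.1 − 40.2 = 12.9 dB

12.9 dB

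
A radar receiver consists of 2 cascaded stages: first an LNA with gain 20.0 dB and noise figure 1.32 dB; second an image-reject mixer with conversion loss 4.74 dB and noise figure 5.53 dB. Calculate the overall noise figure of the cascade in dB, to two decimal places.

1.40 dB

Convert to linear (a loss of L dB is a gain of −L dB): F_i = 10^(NF_i/10), G_i = 10^(G_i,dB/10)
  Stage 1: F_1 = 10^(1.32/10) = 1.355, G_1 = 10^(20.0/10) = 100.0
  Stage 2: F_2 = 10^(5.53/10) = 3.573, G_2 = 10^(−4.74/10) = 0.3357
Friis cascade:
  F = 1.355 + (3.573 − 1)/100.0 = 1.381
NF = 10 log₁₀(1.381) = 1.40 dB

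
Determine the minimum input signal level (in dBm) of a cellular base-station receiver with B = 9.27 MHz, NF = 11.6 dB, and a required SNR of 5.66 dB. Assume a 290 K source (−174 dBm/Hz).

−87.1 dBm

Sensitivity = −174 + 10 log₁₀(B) + NF + SNR_min
= −174 + 69.67 + 11.6 + 5.66
= −87.07 dBm → −87.1 dBm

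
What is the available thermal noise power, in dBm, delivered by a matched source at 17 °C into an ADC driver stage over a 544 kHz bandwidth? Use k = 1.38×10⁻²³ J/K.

T = 17 °C + 273.15 = 290.15 K
P_n = kTB = 1.38×10⁻²³ × 290.15 × 5.44×10⁵ = 2.18×10⁻¹⁵ W
In dBm: 10 log₁₀(2.18×10⁻¹⁵ / 10⁻³) = −116.6 dBm

−116.6 dBm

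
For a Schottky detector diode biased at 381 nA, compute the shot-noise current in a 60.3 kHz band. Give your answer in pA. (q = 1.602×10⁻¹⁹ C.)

I_n = √(2qI·B)
2qI·B = 2 × 1.602×10⁻¹⁹ × 3.81×10⁻⁷ × 6.03×10⁴ = 7.36×10⁻²¹ A²
I_n = √(7.36×10⁻²¹) = 8.58×10⁻¹¹ A = 85.8 pA

85.8 pA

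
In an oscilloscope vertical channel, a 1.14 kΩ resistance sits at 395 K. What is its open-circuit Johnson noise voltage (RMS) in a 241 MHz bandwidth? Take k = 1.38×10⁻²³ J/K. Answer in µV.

77.4 µV

V_n = √(4kTRB)
4kTRB = 4 × 1.38×10⁻²³ × 395 × 1.14×10³ × 2.41×10⁸ = 5.99×10⁻⁹ V²
V_n = √(5.99×10⁻⁹) = 7.74×10⁻⁵ V = 77.4 µV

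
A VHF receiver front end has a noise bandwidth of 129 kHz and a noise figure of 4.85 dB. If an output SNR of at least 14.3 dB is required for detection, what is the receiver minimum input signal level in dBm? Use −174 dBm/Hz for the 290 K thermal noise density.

Sensitivity = −174 + 10 log₁₀(B) + NF + SNR_min
= −174 + 51.11 + 4.85 + 14.3
= −103.74 dBm → −103.7 dBm

−103.7 dBm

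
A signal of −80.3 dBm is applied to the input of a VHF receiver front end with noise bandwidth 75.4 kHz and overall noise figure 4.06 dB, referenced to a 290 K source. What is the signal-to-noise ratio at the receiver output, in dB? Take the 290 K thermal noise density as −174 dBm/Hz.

Noise floor: N = −174 + 10 log₁₀(B) + NF
10 log₁₀(7.54×10⁴) = 48.77 dB
N = −174 + 48.77 + 4.06 = −121.17 dBm
SNR = P_sig − N = −80.3 − (−121.17) = 40.87 dB → 40.9 dB

40.9 dB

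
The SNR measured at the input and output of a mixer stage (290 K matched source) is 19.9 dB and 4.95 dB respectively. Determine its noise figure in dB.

NF (dB) = SNR_in(dB) − SNR_out(dB) when the source is at T₀
NF = 19.9 − 4.95 = 14.95 dB

14.95 dB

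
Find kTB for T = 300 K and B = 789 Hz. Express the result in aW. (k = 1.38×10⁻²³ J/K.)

P_n = kTB = 1.38×10⁻²³ × 300 × 7.89×10² = 3.27×10⁻¹⁸ W = 3.27 aW

3.27 aW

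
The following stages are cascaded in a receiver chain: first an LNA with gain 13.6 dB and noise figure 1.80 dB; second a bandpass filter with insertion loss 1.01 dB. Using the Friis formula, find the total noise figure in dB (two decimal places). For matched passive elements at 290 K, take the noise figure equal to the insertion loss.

1.83 dB

Convert to linear (a loss of L dB is a gain of −L dB): F_i = 10^(NF_i/10), G_i = 10^(G_i,dB/10)
  Stage 1: F_1 = 10^(1.80/10) = 1.514, G_1 = 10^(13.6/10) = 22.91
  Stage 2: F_2 = 10^(1.01/10) = 1.262, G_2 = 10^(−1.01/10) = 0.7925
Friis cascade:
  F = 1.514 + (1.262 − 1)/22.91 = 1.525
NF = 10 log₁₀(1.525) = 1.83 dB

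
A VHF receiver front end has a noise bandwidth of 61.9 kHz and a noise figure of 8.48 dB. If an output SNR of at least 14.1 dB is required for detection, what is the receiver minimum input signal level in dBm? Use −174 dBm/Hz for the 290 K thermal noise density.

−103.5 dBm

Sensitivity = −174 + 10 log₁₀(B) + NF + SNR_min
= −174 + 47.92 + 8.48 + 14.1
= −103.50 dBm → −103.5 dBm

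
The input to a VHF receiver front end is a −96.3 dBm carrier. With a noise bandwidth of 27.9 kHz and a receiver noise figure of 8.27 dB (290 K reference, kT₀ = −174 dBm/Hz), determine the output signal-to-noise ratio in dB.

Noise floor: N = −174 + 10 log₁₀(B) + NF
10 log₁₀(2.79×10⁴) = 44.46 dB
N = −174 + 44.46 + 8.27 = −121.27 dBm
SNR = P_sig − N = −96.3 − (−121.27) = 24.97 dB → 25.0 dB

25.0 dB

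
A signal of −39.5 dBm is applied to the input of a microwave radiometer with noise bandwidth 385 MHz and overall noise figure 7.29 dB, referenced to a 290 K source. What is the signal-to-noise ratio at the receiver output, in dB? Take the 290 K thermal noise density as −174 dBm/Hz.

41.4 dB

Noise floor: N = −174 + 10 log₁₀(B) + NF
10 log₁₀(3.85×10⁸) = 85.85 dB
N = −174 + 85.85 + 7.29 = −80.86 dBm
SNR = P_sig − N = −39.5 − (−80.86) = 41.36 dB → 41.4 dB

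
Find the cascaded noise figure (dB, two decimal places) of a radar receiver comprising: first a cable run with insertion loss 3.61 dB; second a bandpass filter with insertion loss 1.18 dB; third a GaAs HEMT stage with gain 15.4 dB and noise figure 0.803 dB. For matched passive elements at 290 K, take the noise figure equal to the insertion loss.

Convert to linear (a loss of L dB is a gain of −L dB): F_i = 10^(NF_i/10), G_i = 10^(G_i,dB/10)
  Stage 1: F_1 = 10^(3.61/10) = 2.296, G_1 = 10^(−3.61/10) = 0.4355
  Stage 2: F_2 = 10^(1.18/10) = 1.312, G_2 = 10^(−1.18/10) = 0.7621
  Stage 3: F_3 = 10^(0.803/10) = 1.203, G_3 = 10^(15.4/10) = 34.67
Friis cascade:
  F = 2.296 + (1.312 − 1)/0.4355 + (1.203 − 1)/0.3319 = 3.625
NF = 10 log₁₀(3.625) = 5.59 dB

5.59 dB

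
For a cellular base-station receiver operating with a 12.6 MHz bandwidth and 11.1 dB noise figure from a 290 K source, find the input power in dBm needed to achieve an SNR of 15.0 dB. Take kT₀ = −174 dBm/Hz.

Sensitivity = −174 + 10 log₁₀(B) + NF + SNR_min
= −174 + 71 + 11.1 + 15.0
= −76.9 dBm → −76.9 dBm

−76.9 dBm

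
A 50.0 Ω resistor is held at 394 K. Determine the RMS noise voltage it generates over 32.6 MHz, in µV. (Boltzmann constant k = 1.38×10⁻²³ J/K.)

V_n = √(4kTRB)
4kTRB = 4 × 1.38×10⁻²³ × 394 × 5.00×10¹ × 3.26×10⁷ = 3.55×10⁻¹¹ V²
V_n = √(3.55×10⁻¹¹) = 5.95×10⁻⁶ V = 5.95 µV

5.95 µV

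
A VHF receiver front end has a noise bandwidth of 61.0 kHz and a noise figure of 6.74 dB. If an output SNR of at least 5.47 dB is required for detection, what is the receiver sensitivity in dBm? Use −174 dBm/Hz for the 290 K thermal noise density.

−113.9 dBm

Sensitivity = −174 + 10 log₁₀(B) + NF + SNR_min
= −174 + 47.85 + 6.74 + 5.47
= −113.94 dBm → −113.9 dBm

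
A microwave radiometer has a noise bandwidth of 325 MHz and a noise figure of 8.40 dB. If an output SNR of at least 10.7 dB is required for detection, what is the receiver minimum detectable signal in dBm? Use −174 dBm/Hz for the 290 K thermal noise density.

−69.8 dBm

Sensitivity = −174 + 10 log₁₀(B) + NF + SNR_min
= −174 + 85.12 + 8.40 + 10.7
= −69.78 dBm → −69.8 dBm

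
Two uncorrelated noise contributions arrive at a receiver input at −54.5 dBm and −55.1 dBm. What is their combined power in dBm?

−51.8 dBm

Convert to linear, add, convert back:
P₁ = 3.55×10⁻⁹ W, P₂ = 3.09×10⁻⁹ W
P_tot = 6.64×10⁻⁹ W → 10 log₁₀(P_tot / 10⁻³) = −51.8 dBm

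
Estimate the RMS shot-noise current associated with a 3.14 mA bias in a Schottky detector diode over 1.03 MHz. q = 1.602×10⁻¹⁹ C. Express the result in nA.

I_n = √(2qI·B)
2qI·B = 2 × 1.602×10⁻¹⁹ × 3.14×10⁻³ × 1.03×10⁶ = 1.04×10⁻¹⁵ A²
I_n = √(1.04×10⁻¹⁵) = 3.22×10⁻⁸ A = 32.2 nA

32.2 nA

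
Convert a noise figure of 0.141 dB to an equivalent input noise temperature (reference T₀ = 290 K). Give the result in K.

9.57 K

F = 10^(0.141/10) = 1.033
T_e = (F − 1)·T₀ = (1.033 − 1) × 290 = 9.57 K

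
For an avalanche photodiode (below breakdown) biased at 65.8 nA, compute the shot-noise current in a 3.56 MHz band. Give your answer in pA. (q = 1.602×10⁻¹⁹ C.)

274 pA

I_n = √(2qI·B)
2qI·B = 2 × 1.602×10⁻¹⁹ × 6.58×10⁻⁸ × 3.56×10⁶ = 7.51×10⁻²⁰ A²
I_n = √(7.51×10⁻²⁰) = 2.74×10⁻¹⁰ A = 274 pA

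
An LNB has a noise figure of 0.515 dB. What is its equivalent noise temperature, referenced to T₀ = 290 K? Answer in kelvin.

36.5 K

F = 10^(0.515/10) = 1.1259
T_e = (F − 1)·T₀ = (1.1259 − 1) × 290 = 36.5 K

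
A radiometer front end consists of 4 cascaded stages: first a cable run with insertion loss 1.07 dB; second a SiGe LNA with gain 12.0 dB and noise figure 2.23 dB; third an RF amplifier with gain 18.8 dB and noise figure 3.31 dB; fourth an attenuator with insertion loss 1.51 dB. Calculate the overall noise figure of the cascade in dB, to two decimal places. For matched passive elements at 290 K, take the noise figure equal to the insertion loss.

Convert to linear (a loss of L dB is a gain of −L dB): F_i = 10^(NF_i/10), G_i = 10^(G_i,dB/10)
  Stage 1: F_1 = 10^(1.07/10) = 1.279, G_1 = 10^(−1.07/10) = 0.7816
  Stage 2: F_2 = 10^(2.23/10) = 1.671, G_2 = 10^(12.0/10) = 15.85
  Stage 3: F_3 = 10^(3.31/10) = 2.143, G_3 = 10^(18.8/10) = 75.86
  Stage 4: F_4 = 10^(1.51/10) = 1.416, G_4 = 10^(−1.51/10) = 0.7063
Friis cascade:
  F = 1.279 + (1.671 − 1)/0.7816 + (2.143 − 1)/12.39 + (1.416 − 1)/939.7 = 2.231
NF = 10 log₁₀(2.231) = 3.48 dB

3.48 dB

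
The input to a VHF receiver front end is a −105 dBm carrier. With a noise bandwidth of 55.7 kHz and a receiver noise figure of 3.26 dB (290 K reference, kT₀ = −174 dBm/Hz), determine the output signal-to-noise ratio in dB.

18.3 dB

Noise floor: N = −174 + 10 log₁₀(B) + NF
10 log₁₀(5.57×10⁴) = 47.46 dB
N = −174 + 47.46 + 3.26 = −123.28 dBm
SNR = P_sig − N = −105 − (−123.28) = 18.28 dB → 18.3 dB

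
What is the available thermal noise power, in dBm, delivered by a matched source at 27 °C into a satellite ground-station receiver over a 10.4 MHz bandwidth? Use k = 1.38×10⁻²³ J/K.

−103.7 dBm

T = 27 °C + 273.15 = 300.15 K
P_n = kTB = 1.38×10⁻²³ × 300.15 × 1.04×10⁷ = 4.31×10⁻¹⁴ W
In dBm: 10 log₁₀(4.31×10⁻¹⁴ / 10⁻³) = −103.7 dBm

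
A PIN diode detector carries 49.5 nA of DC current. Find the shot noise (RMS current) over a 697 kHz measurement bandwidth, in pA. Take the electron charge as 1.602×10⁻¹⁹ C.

105 pA

I_n = √(2qI·B)
2qI·B = 2 × 1.602×10⁻¹⁹ × 4.95×10⁻⁸ × 6.97×10⁵ = 1.11×10⁻²⁰ A²
I_n = √(1.11×10⁻²⁰) = 1.05×10⁻¹⁰ A = 105 pA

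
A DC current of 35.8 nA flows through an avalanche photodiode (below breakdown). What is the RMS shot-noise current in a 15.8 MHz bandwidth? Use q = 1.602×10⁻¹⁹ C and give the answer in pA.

I_n = √(2qI·B)
2qI·B = 2 × 1.602×10⁻¹⁹ × 3.58×10⁻⁸ × 1.58×10⁷ = 1.81×10⁻¹⁹ A²
I_n = √(1.81×10⁻¹⁹) = 4.26×10⁻¹⁰ A = 426 pA

426 pA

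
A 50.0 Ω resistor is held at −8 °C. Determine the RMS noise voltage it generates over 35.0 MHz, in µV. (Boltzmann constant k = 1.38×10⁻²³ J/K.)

T = −8 °C + 273.15 = 265.15 K
V_n = √(4kTRB)
4kTRB = 4 × 1.38×10⁻²³ × 265.15 × 5.00×10¹ × 3.50×10⁷ = 2.56×10⁻¹¹ V²
V_n = √(2.56×10⁻¹¹) = 5.06×10⁻⁶ V = 5.06 µV

5.06 µV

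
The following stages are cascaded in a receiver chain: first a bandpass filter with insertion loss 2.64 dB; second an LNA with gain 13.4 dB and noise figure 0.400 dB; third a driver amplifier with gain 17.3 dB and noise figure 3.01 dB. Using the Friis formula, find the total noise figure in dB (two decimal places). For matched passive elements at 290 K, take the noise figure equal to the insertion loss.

Convert to linear (a loss of L dB is a gain of −L dB): F_i = 10^(NF_i/10), G_i = 10^(G_i,dB/10)
  Stage 1: F_1 = 10^(2.64/10) = 1.837, G_1 = 10^(−2.64/10) = 0.5445
  Stage 2: F_2 = 10^(0.400/10) = 1.096, G_2 = 10^(13.4/10) = 21.88
  Stage 3: F_3 = 10^(3.01/10) = 2.000, G_3 = 10^(17.3/10) = 53.70
Friis cascade:
  F = 1.837 + (1.096 − 1)/0.5445 + (2.000 − 1)/11.91 = 2.098
NF = 10 log₁₀(2.098) = 3.22 dB

3.22 dB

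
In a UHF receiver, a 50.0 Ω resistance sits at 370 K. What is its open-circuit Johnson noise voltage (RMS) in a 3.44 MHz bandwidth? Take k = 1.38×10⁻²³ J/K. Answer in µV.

1.87 µV

V_n = √(4kTRB)
4kTRB = 4 × 1.38×10⁻²³ × 370 × 5.00×10¹ × 3.44×10⁶ = 3.51×10⁻¹² V²
V_n = √(3.51×10⁻¹²) = 1.87×10⁻⁶ V = 1.87 µV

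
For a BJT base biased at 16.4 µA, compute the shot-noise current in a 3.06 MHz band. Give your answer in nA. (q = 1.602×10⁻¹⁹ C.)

4.01 nA

I_n = √(2qI·B)
2qI·B = 2 × 1.602×10⁻¹⁹ × 1.64×10⁻⁵ × 3.06×10⁶ = 1.61×10⁻¹⁷ A²
I_n = √(1.61×10⁻¹⁷) = 4.01×10⁻⁹ A = 4.01 nA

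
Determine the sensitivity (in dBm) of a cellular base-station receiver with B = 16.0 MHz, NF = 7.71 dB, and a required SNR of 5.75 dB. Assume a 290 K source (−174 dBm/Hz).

Sensitivity = −174 + 10 log₁₀(B) + NF + SNR_min
= −174 + 72.04 + 7.71 + 5.75
= −88.50 dBm → −88.5 dBm

−88.5 dBm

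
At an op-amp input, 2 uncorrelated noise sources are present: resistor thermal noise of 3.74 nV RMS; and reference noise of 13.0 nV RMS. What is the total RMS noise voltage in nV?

Uncorrelated sources add in power (mean-square): V_tot = √(ΣV_i²)
V_tot = √[(3.74×10⁻⁹)² + (1.30×10⁻⁸)²] = 1.35×10⁻⁸ V = 13.5 nV

13.5 nV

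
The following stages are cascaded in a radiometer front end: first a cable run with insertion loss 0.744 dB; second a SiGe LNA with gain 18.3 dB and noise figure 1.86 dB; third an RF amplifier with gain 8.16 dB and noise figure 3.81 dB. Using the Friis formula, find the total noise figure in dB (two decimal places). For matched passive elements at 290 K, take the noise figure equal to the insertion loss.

Convert to linear (a loss of L dB is a gain of −L dB): F_i = 10^(NF_i/10), G_i = 10^(G_i,dB/10)
  Stage 1: F_1 = 10^(0.744/10) = 1.187, G_1 = 10^(−0.744/10) = 0.8426
  Stage 2: F_2 = 10^(1.86/10) = 1.535, G_2 = 10^(18.3/10) = 67.61
  Stage 3: F_3 = 10^(3.81/10) = 2.404, G_3 = 10^(8.16/10) = 6.546
Friis cascade:
  F = 1.187 + (1.535 − 1)/0.8426 + (2.404 − 1)/56.96 = 1.846
NF = 10 log₁₀(1.846) = 2.66 dB

2.66 dB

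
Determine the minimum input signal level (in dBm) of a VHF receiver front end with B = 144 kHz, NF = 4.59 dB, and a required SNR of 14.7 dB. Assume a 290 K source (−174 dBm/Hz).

Sensitivity = −174 + 10 log₁₀(B) + NF + SNR_min
= −174 + 51.58 + 4.59 + 14.7
= −103.13 dBm → −103.1 dBm

−103.1 dBm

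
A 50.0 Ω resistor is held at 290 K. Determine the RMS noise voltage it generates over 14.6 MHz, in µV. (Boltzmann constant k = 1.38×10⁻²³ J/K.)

V_n = √(4kTRB)
4kTRB = 4 × 1.38×10⁻²³ × 290 × 5.00×10¹ × 1.46×10⁷ = 1.17×10⁻¹¹ V²
V_n = √(1.17×10⁻¹¹) = 3.42×10⁻⁶ V = 3.42 µV

3.42 µV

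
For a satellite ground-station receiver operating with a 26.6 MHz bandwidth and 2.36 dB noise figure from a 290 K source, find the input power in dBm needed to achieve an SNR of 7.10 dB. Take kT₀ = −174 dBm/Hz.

Sensitivity = −174 + 10 log₁₀(B) + NF + SNR_min
= −174 + 74.25 + 2.36 + 7.10
= −90.29 dBm → −90.3 dBm

−90.3 dBm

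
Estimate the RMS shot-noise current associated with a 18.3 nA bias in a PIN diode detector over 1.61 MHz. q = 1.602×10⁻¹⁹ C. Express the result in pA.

I_n = √(2qI·B)
2qI·B = 2 × 1.602×10⁻¹⁹ × 1.83×10⁻⁸ × 1.61×10⁶ = 9.44×10⁻²¹ A²
I_n = √(9.44×10⁻²¹) = 9.72×10⁻¹¹ A = 97.2 pA

97.2 pA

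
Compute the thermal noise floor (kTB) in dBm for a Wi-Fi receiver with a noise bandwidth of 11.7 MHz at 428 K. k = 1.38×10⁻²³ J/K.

P_n = kTB = 1.38×10⁻²³ × 428 × 1.17×10⁷ = 6.91×10⁻¹⁴ W
In dBm: 10 log₁₀(6.91×10⁻¹⁴ / 10⁻³) = −101.6 dBm

−101.6 dBm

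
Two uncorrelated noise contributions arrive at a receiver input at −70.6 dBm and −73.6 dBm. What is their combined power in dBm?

−68.8 dBm

Convert to linear, add, convert back:
P₁ = 8.71×10⁻¹¹ W, P₂ = 4.37×10⁻¹¹ W
P_tot = 1.31×10⁻¹⁰ W → 10 log₁₀(P_tot / 10⁻³) = −68.8 dBm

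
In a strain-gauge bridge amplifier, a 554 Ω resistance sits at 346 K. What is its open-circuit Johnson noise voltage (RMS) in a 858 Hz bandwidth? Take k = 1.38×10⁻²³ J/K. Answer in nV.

95.3 nV

V_n = √(4kTRB)
4kTRB = 4 × 1.38×10⁻²³ × 346 × 5.54×10² × 8.58×10² = 9.08×10⁻¹⁵ V²
V_n = √(9.08×10⁻¹⁵) = 9.53×10⁻⁸ V = 95.3 nV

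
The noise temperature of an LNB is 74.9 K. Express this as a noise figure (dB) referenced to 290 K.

F = 1 + T_e/T₀ = 1 + 74.9/290 = 1.25828
NF = 10 log₁₀(1.25828) = 0.998 dB

0.998 dB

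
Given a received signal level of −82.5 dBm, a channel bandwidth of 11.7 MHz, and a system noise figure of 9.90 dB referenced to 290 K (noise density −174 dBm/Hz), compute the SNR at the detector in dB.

10.9 dB

Noise floor: N = −174 + 10 log₁₀(B) + NF
10 log₁₀(1.17×10⁷) = 70.68 dB
N = −174 + 70.68 + 9.90 = −93.42 dBm
SNR = P_sig − N = −82.5 − (−93.42) = 10.92 dB → 10.9 dB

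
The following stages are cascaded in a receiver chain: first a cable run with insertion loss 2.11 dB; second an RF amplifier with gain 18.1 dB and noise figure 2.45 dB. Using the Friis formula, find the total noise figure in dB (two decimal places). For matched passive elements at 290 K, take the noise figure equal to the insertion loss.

Convert to linear (a loss of L dB is a gain of −L dB): F_i = 10^(NF_i/10), G_i = 10^(G_i,dB/10)
  Stage 1: F_1 = 10^(2.11/10) = 1.626, G_1 = 10^(−2.11/10) = 0.6152
  Stage 2: F_2 = 10^(2.45/10) = 1.758, G_2 = 10^(18.1/10) = 64.57
Friis cascade:
  F = 1.626 + (1.758 − 1)/0.6152 = 2.858
NF = 10 log₁₀(2.858) = 4.56 dB

4.56 dB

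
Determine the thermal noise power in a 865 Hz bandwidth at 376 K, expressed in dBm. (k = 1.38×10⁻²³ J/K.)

−143.5 dBm

P_n = kTB = 1.38×10⁻²³ × 376 × 8.65×10² = 4.49×10⁻¹⁸ W
In dBm: 10 log₁₀(4.49×10⁻¹⁸ / 10⁻³) = −143.5 dBm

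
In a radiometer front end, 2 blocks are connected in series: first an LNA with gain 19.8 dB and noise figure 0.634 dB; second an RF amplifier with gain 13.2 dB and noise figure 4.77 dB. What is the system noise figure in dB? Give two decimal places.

Convert to linear (a loss of L dB is a gain of −L dB): F_i = 10^(NF_i/10), G_i = 10^(G_i,dB/10)
  Stage 1: F_1 = 10^(0.634/10) = 1.157, G_1 = 10^(19.8/10) = 95.50
  Stage 2: F_2 = 10^(4.77/10) = 2.999, G_2 = 10^(13.2/10) = 20.89
Friis cascade:
  F = 1.157 + (2.999 − 1)/95.50 = 1.178
NF = 10 log₁₀(1.178) = 0.71 dB

0.71 dB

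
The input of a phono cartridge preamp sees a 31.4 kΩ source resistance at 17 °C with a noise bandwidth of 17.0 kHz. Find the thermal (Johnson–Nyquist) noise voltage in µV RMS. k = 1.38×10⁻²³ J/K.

T = 17 °C + 273.15 = 290.15 K
V_n = √(4kTRB)
4kTRB = 4 × 1.38×10⁻²³ × 290.15 × 3.14×10⁴ × 1.70×10⁴ = 8.55×10⁻¹² V²
V_n = √(8.55×10⁻¹²) = 2.92×10⁻⁶ V = 2.92 µV

2.92 µV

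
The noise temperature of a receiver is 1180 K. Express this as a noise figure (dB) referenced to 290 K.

F = 1 + T_e/T₀ = 1 + 1180/290 = 5.06897
NF = 10 log₁₀(5.06897) = 7.05 dB

7.05 dB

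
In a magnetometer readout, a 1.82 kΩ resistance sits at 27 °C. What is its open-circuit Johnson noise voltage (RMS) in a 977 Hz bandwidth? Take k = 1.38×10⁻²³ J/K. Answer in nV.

T = 27 °C + 273.15 = 300.15 K
V_n = √(4kTRB)
4kTRB = 4 × 1.38×10⁻²³ × 300.15 × 1.82×10³ × 9.77×10² = 2.95×10⁻¹⁴ V²
V_n = √(2.95×10⁻¹⁴) = 1.72×10⁻⁷ V = 172 nV

172 nV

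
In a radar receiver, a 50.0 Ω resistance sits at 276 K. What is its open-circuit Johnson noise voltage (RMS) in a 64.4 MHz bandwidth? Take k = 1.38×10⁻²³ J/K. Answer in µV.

7.00 µV

V_n = √(4kTRB)
4kTRB = 4 × 1.38×10⁻²³ × 276 × 5.00×10¹ × 6.44×10⁷ = 4.91×10⁻¹¹ V²
V_n = √(4.91×10⁻¹¹) = 7.00×10⁻⁶ V = 7.00 µV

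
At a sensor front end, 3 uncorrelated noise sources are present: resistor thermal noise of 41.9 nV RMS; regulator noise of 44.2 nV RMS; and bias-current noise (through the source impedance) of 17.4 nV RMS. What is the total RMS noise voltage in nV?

Uncorrelated sources add in power (mean-square): V_tot = √(ΣV_i²)
V_tot = √[(4.19×10⁻⁸)² + (4.42×10⁻⁸)² + (1.74×10⁻⁸)²] = 6.33×10⁻⁸ V = 63.3 nV

63.3 nV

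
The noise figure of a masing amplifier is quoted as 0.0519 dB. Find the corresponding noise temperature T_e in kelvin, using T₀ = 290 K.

3.49 K

F = 10^(0.0519/10) = 1.01202
T_e = (F − 1)·T₀ = (1.01202 − 1) × 290 = 3.49 K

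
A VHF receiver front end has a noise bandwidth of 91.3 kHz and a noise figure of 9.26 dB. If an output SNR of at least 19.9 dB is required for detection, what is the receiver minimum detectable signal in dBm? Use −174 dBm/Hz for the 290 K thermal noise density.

−95.2 dBm

Sensitivity = −174 + 10 log₁₀(B) + NF + SNR_min
= −174 + 49.6 + 9.26 + 19.9
= −95.24 dBm → −95.2 dBm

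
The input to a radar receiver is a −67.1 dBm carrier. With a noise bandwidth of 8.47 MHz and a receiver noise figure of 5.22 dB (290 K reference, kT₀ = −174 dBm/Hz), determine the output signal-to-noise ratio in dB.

32.4 dB

Noise floor: N = −174 + 10 log₁₀(B) + NF
10 log₁₀(8.47×10⁶) = 69.28 dB
N = −174 + 69.28 + 5.22 = −99.50 dBm
SNR = P_sig − N = −67.1 − (−99.50) = 32.40 dB → 32.4 dB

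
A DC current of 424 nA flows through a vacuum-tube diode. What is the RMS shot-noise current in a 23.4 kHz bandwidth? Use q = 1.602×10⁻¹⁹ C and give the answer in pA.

56.4 pA

I_n = √(2qI·B)
2qI·B = 2 × 1.602×10⁻¹⁹ × 4.24×10⁻⁷ × 2.34×10⁴ = 3.18×10⁻²¹ A²
I_n = √(3.18×10⁻²¹) = 5.64×10⁻¹¹ A = 56.4 pA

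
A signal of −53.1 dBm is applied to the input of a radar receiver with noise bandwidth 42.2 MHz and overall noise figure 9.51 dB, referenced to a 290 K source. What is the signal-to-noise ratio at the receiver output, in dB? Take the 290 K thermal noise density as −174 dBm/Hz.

35.1 dB

Noise floor: N = −174 + 10 log₁₀(B) + NF
10 log₁₀(4.22×10⁷) = 76.25 dB
N = −174 + 76.25 + 9.51 = −88.24 dBm
SNR = P_sig − N = −53.1 − (−88.24) = 35.14 dB → 35.1 dB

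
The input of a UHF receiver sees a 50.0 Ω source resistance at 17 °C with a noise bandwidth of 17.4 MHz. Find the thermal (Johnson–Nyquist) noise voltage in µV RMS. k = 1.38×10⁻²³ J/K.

T = 17 °C + 273.15 = 290.15 K
V_n = √(4kTRB)
4kTRB = 4 × 1.38×10⁻²³ × 290.15 × 5.00×10¹ × 1.74×10⁷ = 1.39×10⁻¹¹ V²
V_n = √(1.39×10⁻¹¹) = 3.73×10⁻⁶ V = 3.73 µV

3.73 µV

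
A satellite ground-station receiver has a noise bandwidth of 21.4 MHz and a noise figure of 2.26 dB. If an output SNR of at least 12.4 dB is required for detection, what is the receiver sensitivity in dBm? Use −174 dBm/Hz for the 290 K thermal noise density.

−86.0 dBm

Sensitivity = −174 + 10 log₁₀(B) + NF + SNR_min
= −174 + 73.3 + 2.26 + 12.4
= −86.04 dBm → −86.0 dBm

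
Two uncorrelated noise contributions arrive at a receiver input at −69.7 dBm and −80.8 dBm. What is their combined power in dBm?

−69.4 dBm

Convert to linear, add, convert back:
P₁ = 1.07×10⁻¹⁰ W, P₂ = 8.32×10⁻¹² W
P_tot = 1.15×10⁻¹⁰ W → 10 log₁₀(P_tot / 10⁻³) = −69.4 dBm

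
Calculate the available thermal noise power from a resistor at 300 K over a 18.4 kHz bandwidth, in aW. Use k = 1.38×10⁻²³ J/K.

76.2 aW

P_n = kTB = 1.38×10⁻²³ × 300 × 1.84×10⁴ = 7.62×10⁻¹⁷ W = 76.2 aW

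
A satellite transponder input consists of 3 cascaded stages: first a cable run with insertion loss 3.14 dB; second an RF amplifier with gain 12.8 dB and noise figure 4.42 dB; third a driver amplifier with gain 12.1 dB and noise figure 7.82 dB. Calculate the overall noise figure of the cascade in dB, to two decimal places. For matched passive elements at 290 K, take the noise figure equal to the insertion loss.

Convert to linear (a loss of L dB is a gain of −L dB): F_i = 10^(NF_i/10), G_i = 10^(G_i,dB/10)
  Stage 1: F_1 = 10^(3.14/10) = 2.061, G_1 = 10^(−3.14/10) = 0.4853
  Stage 2: F_2 = 10^(4.42/10) = 2.767, G_2 = 10^(12.8/10) = 19.05
  Stage 3: F_3 = 10^(7.82/10) = 6.053, G_3 = 10^(12.1/10) = 16.22
Friis cascade:
  F = 2.061 + (2.767 − 1)/0.4853 + (6.053 − 1)/9.247 = 6.248
NF = 10 log₁₀(6.248) = 7.96 dB

7.96 dB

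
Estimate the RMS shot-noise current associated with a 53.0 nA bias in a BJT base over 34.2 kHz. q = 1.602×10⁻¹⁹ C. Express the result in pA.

24.1 pA

I_n = √(2qI·B)
2qI·B = 2 × 1.602×10⁻¹⁹ × 5.30×10⁻⁸ × 3.42×10⁴ = 5.81×10⁻²² A²
I_n = √(5.81×10⁻²²) = 2.41×10⁻¹¹ A = 24.1 pA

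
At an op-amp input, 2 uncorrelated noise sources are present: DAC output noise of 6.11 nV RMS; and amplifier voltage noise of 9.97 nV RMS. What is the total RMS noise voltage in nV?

Uncorrelated sources add in power (mean-square): V_tot = √(ΣV_i²)
V_tot = √[(6.11×10⁻⁹)² + (9.97×10⁻⁹)²] = 1.17×10⁻⁸ V = 11.7 nV

11.7 nV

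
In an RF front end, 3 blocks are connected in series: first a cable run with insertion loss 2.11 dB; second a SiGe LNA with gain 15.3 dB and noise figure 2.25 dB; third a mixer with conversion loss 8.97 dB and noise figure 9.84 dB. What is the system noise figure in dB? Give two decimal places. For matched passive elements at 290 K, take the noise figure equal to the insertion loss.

Convert to linear (a loss of L dB is a gain of −L dB): F_i = 10^(NF_i/10), G_i = 10^(G_i,dB/10)
  Stage 1: F_1 = 10^(2.11/10) = 1.626, G_1 = 10^(−2.11/10) = 0.6152
  Stage 2: F_2 = 10^(2.25/10) = 1.679, G_2 = 10^(15.3/10) = 33.88
  Stage 3: F_3 = 10^(9.84/10) = 9.638, G_3 = 10^(−8.97/10) = 0.1268
Friis cascade:
  F = 1.626 + (1.679 − 1)/0.6152 + (9.638 − 1)/20.84 = 3.143
NF = 10 log₁₀(3.143) = 4.97 dB

4.97 dB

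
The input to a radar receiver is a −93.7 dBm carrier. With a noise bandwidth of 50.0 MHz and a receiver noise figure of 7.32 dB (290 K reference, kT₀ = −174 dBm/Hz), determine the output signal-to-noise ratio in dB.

−4.0 dB

Noise floor: N = −174 + 10 log₁₀(B) + NF
10 log₁₀(5.00×10⁷) = 76.99 dB
N = −174 + 76.99 + 7.32 = −89.69 dBm
SNR = P_sig − N = −93.7 − (−89.69) = −4.01 dB → −4.0 dB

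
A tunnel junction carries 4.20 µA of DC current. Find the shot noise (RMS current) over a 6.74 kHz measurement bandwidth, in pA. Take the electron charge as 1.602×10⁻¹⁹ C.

I_n = √(2qI·B)
2qI·B = 2 × 1.602×10⁻¹⁹ × 4.20×10⁻⁶ × 6.74×10³ = 9.07×10⁻²¹ A²
I_n = √(9.07×10⁻²¹) = 9.52×10⁻¹¹ A = 95.2 pA

95.2 pA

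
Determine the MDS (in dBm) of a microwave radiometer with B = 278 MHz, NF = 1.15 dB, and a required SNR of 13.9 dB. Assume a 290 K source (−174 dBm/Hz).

Sensitivity = −174 + 10 log₁₀(B) + NF + SNR_min
= −174 + 84.44 + 1.15 + 13.9
= −74.51 dBm → −74.5 dBm

−74.5 dBm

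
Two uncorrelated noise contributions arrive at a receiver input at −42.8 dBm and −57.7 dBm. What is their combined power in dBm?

Convert to linear, add, convert back:
P₁ = 5.25×10⁻⁸ W, P₂ = 1.70×10⁻⁹ W
P_tot = 5.42×10⁻⁸ W → 10 log₁₀(P_tot / 10⁻³) = −42.7 dBm

−42.7 dBm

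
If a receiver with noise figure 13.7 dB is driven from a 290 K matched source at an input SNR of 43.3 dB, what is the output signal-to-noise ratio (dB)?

29.6 dB

By definition F = SNR_in/SNR_out, so in dB: SNR_out = SNR_in − NF
SNR_out = 43.3 − 13.7 = 29.6 dB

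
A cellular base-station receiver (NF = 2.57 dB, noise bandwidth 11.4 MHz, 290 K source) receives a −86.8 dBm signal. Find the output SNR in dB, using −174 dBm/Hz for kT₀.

14.1 dB

Noise floor: N = −174 + 10 log₁₀(B) + NF
10 log₁₀(1.14×10⁷) = 70.57 dB
N = −174 + 70.57 + 2.57 = −100.86 dBm
SNR = P_sig − N = −86.8 − (−100.86) = 14.06 dB → 14.1 dB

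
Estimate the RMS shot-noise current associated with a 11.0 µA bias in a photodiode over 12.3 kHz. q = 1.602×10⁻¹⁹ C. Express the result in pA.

208 pA

I_n = √(2qI·B)
2qI·B = 2 × 1.602×10⁻¹⁹ × 1.10×10⁻⁵ × 1.23×10⁴ = 4.34×10⁻²⁰ A²
I_n = √(4.34×10⁻²⁰) = 2.08×10⁻¹⁰ A = 208 pA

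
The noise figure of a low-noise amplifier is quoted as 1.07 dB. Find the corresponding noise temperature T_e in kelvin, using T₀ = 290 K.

F = 10^(1.07/10) = 1.27938
T_e = (F − 1)·T₀ = (1.27938 − 1) × 290 = 81.0 K

81.0 K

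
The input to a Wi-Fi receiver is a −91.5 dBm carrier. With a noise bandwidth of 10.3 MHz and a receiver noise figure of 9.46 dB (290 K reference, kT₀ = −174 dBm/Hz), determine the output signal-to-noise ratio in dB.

2.9 dB

Noise floor: N = −174 + 10 log₁₀(B) + NF
10 log₁₀(1.03×10⁷) = 70.13 dB
N = −174 + 70.13 + 9.46 = −94.41 dBm
SNR = P_sig − N = −91.5 − (−94.41) = 2.91 dB → 2.9 dB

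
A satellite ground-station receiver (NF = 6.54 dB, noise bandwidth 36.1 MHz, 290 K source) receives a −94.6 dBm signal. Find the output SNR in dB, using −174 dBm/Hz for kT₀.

−2.7 dB

Noise floor: N = −174 + 10 log₁₀(B) + NF
10 log₁₀(3.61×10⁷) = 75.58 dB
N = −174 + 75.58 + 6.54 = −91.88 dBm
SNR = P_sig − N = −94.6 − (−91.88) = −2.72 dB → −2.7 dB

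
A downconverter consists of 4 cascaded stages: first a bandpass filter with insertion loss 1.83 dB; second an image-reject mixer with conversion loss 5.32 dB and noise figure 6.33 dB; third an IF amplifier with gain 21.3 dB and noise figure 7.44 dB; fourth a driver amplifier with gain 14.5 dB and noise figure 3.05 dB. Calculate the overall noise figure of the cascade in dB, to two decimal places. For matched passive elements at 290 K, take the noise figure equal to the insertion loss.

Convert to linear (a loss of L dB is a gain of −L dB): F_i = 10^(NF_i/10), G_i = 10^(G_i,dB/10)
  Stage 1: F_1 = 10^(1.83/10) = 1.524, G_1 = 10^(−1.83/10) = 0.6561
  Stage 2: F_2 = 10^(6.33/10) = 4.295, G_2 = 10^(−5.32/10) = 0.2938
  Stage 3: F_3 = 10^(7.44/10) = 5.546, G_3 = 10^(21.3/10) = 134.9
  Stage 4: F_4 = 10^(3.05/10) = 2.018, G_4 = 10^(14.5/10) = 28.18
Friis cascade:
  F = 1.524 + (4.295 − 1)/0.6561 + (5.546 − 1)/0.1928 + (2.018 − 1)/26.00 = 30.17
NF = 10 log₁₀(30.17) = 14.80 dB

14.80 dB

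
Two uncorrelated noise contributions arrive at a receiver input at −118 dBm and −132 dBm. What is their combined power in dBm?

Convert to linear, add, convert back:
P₁ = 1.58×10⁻¹⁵ W, P₂ = 6.31×10⁻¹⁷ W
P_tot = 1.65×10⁻¹⁵ W → 10 log₁₀(P_tot / 10⁻³) = −117.8 dBm

−117.8 dBm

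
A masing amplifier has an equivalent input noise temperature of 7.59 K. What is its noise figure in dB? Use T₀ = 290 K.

0.112 dB

F = 1 + T_e/T₀ = 1 + 7.59/290 = 1.02617
NF = 10 log₁₀(1.02617) = 0.112 dB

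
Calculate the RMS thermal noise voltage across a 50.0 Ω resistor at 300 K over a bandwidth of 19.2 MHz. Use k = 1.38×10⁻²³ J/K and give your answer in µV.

3.99 µV

V_n = √(4kTRB)
4kTRB = 4 × 1.38×10⁻²³ × 300 × 5.00×10¹ × 1.92×10⁷ = 1.59×10⁻¹¹ V²
V_n = √(1.59×10⁻¹¹) = 3.99×10⁻⁶ V = 3.99 µV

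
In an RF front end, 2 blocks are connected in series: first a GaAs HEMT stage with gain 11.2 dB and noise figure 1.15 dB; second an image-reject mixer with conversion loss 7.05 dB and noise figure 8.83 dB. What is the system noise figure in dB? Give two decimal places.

2.57 dB

Convert to linear (a loss of L dB is a gain of −L dB): F_i = 10^(NF_i/10), G_i = 10^(G_i,dB/10)
  Stage 1: F_1 = 10^(1.15/10) = 1.303, G_1 = 10^(11.2/10) = 13.18
  Stage 2: F_2 = 10^(8.83/10) = 7.638, G_2 = 10^(−7.05/10) = 0.1972
Friis cascade:
  F = 1.303 + (7.638 − 1)/13.18 = 1.807
NF = 10 log₁₀(1.807) = 2.57 dB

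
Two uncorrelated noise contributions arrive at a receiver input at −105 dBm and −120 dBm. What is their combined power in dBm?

Convert to linear, add, convert back:
P₁ = 3.16×10⁻¹⁴ W, P₂ = 1.00×10⁻¹⁵ W
P_tot = 3.26×10⁻¹⁴ W → 10 log₁₀(P_tot / 10⁻³) = −104.9 dBm

−104.9 dBm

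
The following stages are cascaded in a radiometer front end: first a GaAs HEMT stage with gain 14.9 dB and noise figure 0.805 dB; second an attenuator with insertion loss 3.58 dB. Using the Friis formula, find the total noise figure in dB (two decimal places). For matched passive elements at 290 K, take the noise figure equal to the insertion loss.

Convert to linear (a loss of L dB is a gain of −L dB): F_i = 10^(NF_i/10), G_i = 10^(G_i,dB/10)
  Stage 1: F_1 = 10^(0.805/10) = 1.204, G_1 = 10^(14.9/10) = 30.90
  Stage 2: F_2 = 10^(3.58/10) = 2.280, G_2 = 10^(−3.58/10) = 0.4385
Friis cascade:
  F = 1.204 + (2.280 − 1)/30.90 = 1.245
NF = 10 log₁₀(1.245) = 0.95 dB

0.95 dB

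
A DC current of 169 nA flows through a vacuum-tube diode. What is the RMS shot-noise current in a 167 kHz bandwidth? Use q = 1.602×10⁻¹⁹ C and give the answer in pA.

I_n = √(2qI·B)
2qI·B = 2 × 1.602×10⁻¹⁹ × 1.69×10⁻⁷ × 1.67×10⁵ = 9.04×10⁻²¹ A²
I_n = √(9.04×10⁻²¹) = 9.51×10⁻¹¹ A = 95.1 pA

95.1 pA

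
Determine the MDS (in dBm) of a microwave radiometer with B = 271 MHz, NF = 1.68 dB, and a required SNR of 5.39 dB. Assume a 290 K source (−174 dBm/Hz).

−82.6 dBm

Sensitivity = −174 + 10 log₁₀(B) + NF + SNR_min
= −174 + 84.33 + 1.68 + 5.39
= −82.60 dBm → −82.6 dBm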